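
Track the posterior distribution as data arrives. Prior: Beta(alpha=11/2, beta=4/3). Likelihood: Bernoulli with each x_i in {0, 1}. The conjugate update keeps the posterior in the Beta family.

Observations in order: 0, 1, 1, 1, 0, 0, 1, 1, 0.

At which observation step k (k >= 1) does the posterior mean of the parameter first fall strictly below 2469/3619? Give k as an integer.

k = 6

obs 1: x=0 → posterior Beta(11/2, 7/3)
obs 2: x=1 → posterior Beta(13/2, 7/3)
obs 3: x=1 → posterior Beta(15/2, 7/3)
obs 4: x=1 → posterior Beta(17/2, 7/3)
obs 5: x=0 → posterior Beta(17/2, 10/3)
obs 6: x=0 → posterior Beta(17/2, 13/3)
obs 7: x=1 → posterior Beta(19/2, 13/3)
obs 8: x=1 → posterior Beta(21/2, 13/3)
obs 9: x=0 → posterior Beta(21/2, 16/3)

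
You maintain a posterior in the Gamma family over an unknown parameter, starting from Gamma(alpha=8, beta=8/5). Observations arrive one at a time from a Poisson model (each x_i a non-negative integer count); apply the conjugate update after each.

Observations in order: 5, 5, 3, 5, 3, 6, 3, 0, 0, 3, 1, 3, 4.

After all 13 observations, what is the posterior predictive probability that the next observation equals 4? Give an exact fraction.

obs 1: x=5 → posterior Gamma(13, 13/5)
obs 2: x=5 → posterior Gamma(18, 18/5)
obs 3: x=3 → posterior Gamma(21, 23/5)
obs 4: x=5 → posterior Gamma(26, 28/5)
obs 5: x=3 → posterior Gamma(29, 33/5)
obs 6: x=6 → posterior Gamma(35, 38/5)
obs 7: x=3 → posterior Gamma(38, 43/5)
obs 8: x=0 → posterior Gamma(38, 48/5)
obs 9: x=0 → posterior Gamma(38, 53/5)
obs 10: x=3 → posterior Gamma(41, 58/5)
obs 11: x=1 → posterior Gamma(42, 63/5)
obs 12: x=3 → posterior Gamma(45, 68/5)
obs 13: x=4 → posterior Gamma(49, 73/5)

261387715645117957715545374613492613971231394365774641605525088942991989804378518080815808580140625/1469165056540987223380792758230181562589181826290165487461973125990168678505312058252582412663914496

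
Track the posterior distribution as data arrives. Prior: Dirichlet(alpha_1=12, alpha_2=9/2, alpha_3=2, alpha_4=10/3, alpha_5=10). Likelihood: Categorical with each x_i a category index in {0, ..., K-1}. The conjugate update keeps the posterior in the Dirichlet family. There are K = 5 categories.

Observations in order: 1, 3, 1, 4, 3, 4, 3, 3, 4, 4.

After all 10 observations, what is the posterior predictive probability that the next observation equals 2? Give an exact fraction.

obs 1: x=1 → posterior Dirichlet(12, 11/2, 2, 10/3, 10)
obs 2: x=3 → posterior Dirichlet(12, 11/2, 2, 13/3, 10)
obs 3: x=1 → posterior Dirichlet(12, 13/2, 2, 13/3, 10)
obs 4: x=4 → posterior Dirichlet(12, 13/2, 2, 13/3, 11)
obs 5: x=3 → posterior Dirichlet(12, 13/2, 2, 16/3, 11)
obs 6: x=4 → posterior Dirichlet(12, 13/2, 2, 16/3, 12)
obs 7: x=3 → posterior Dirichlet(12, 13/2, 2, 19/3, 12)
obs 8: x=3 → posterior Dirichlet(12, 13/2, 2, 22/3, 12)
obs 9: x=4 → posterior Dirichlet(12, 13/2, 2, 22/3, 13)
obs 10: x=4 → posterior Dirichlet(12, 13/2, 2, 22/3, 14)

12/251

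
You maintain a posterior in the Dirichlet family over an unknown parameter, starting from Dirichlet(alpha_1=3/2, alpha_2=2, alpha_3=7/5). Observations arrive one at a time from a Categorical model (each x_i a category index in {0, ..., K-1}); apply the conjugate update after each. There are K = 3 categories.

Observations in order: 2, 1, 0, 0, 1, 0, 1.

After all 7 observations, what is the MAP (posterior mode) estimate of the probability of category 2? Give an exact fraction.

14/89

obs 1: x=2 → posterior Dirichlet(3/2, 2, 12/5)
obs 2: x=1 → posterior Dirichlet(3/2, 3, 12/5)
obs 3: x=0 → posterior Dirichlet(5/2, 3, 12/5)
obs 4: x=0 → posterior Dirichlet(7/2, 3, 12/5)
obs 5: x=1 → posterior Dirichlet(7/2, 4, 12/5)
obs 6: x=0 → posterior Dirichlet(9/2, 4, 12/5)
obs 7: x=1 → posterior Dirichlet(9/2, 5, 12/5)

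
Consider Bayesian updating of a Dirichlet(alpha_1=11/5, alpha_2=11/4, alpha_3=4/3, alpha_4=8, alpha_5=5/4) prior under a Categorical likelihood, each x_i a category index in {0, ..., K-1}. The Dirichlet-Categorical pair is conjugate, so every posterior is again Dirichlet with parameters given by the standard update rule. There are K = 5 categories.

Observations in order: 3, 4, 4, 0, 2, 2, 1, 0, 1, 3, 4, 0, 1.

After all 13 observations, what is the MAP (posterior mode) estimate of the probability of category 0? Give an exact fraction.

63/353

obs 1: x=3 → posterior Dirichlet(11/5, 11/4, 4/3, 9, 5/4)
obs 2: x=4 → posterior Dirichlet(11/5, 11/4, 4/3, 9, 9/4)
obs 3: x=4 → posterior Dirichlet(11/5, 11/4, 4/3, 9, 13/4)
obs 4: x=0 → posterior Dirichlet(16/5, 11/4, 4/3, 9, 13/4)
obs 5: x=2 → posterior Dirichlet(16/5, 11/4, 7/3, 9, 13/4)
obs 6: x=2 → posterior Dirichlet(16/5, 11/4, 10/3, 9, 13/4)
obs 7: x=1 → posterior Dirichlet(16/5, 15/4, 10/3, 9, 13/4)
obs 8: x=0 → posterior Dirichlet(21/5, 15/4, 10/3, 9, 13/4)
obs 9: x=1 → posterior Dirichlet(21/5, 19/4, 10/3, 9, 13/4)
obs 10: x=3 → posterior Dirichlet(21/5, 19/4, 10/3, 10, 13/4)
obs 11: x=4 → posterior Dirichlet(21/5, 19/4, 10/3, 10, 17/4)
obs 12: x=0 → posterior Dirichlet(26/5, 19/4, 10/3, 10, 17/4)
obs 13: x=1 → posterior Dirichlet(26/5, 23/4, 10/3, 10, 17/4)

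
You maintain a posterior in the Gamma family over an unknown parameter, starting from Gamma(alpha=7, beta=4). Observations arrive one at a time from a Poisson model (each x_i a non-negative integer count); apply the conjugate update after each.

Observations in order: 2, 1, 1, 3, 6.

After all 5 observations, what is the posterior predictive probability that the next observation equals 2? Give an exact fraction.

255310974640195504821/1000000000000000000000

obs 1: x=2 → posterior Gamma(9, 5)
obs 2: x=1 → posterior Gamma(10, 6)
obs 3: x=1 → posterior Gamma(11, 7)
obs 4: x=3 → posterior Gamma(14, 8)
obs 5: x=6 → posterior Gamma(20, 9)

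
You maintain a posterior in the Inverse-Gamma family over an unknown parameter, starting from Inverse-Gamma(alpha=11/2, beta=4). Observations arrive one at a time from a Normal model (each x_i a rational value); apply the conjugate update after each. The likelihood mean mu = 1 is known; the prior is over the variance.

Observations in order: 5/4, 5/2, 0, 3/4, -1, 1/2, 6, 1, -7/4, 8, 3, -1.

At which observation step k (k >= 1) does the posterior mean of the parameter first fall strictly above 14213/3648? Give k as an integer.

k = 10

obs 1: x=5/4 → posterior Inverse-Gamma(6, 129/32)
obs 2: x=5/2 → posterior Inverse-Gamma(13/2, 165/32)
obs 3: x=0 → posterior Inverse-Gamma(7, 181/32)
obs 4: x=3/4 → posterior Inverse-Gamma(15/2, 91/16)
obs 5: x=-1 → posterior Inverse-Gamma(8, 123/16)
obs 6: x=1/2 → posterior Inverse-Gamma(17/2, 125/16)
obs 7: x=6 → posterior Inverse-Gamma(9, 325/16)
obs 8: x=1 → posterior Inverse-Gamma(19/2, 325/16)
obs 9: x=-7/4 → posterior Inverse-Gamma(10, 771/32)
obs 10: x=8 → posterior Inverse-Gamma(21/2, 1555/32)
obs 11: x=3 → posterior Inverse-Gamma(11, 1619/32)
obs 12: x=-1 → posterior Inverse-Gamma(23/2, 1683/32)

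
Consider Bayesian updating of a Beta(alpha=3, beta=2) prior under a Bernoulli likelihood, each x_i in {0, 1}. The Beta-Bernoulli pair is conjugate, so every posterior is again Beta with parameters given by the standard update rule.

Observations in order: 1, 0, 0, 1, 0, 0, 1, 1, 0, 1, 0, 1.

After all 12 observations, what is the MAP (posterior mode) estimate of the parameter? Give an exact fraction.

obs 1: x=1 → posterior Beta(4, 2)
obs 2: x=0 → posterior Beta(4, 3)
obs 3: x=0 → posterior Beta(4, 4)
obs 4: x=1 → posterior Beta(5, 4)
obs 5: x=0 → posterior Beta(5, 5)
obs 6: x=0 → posterior Beta(5, 6)
obs 7: x=1 → posterior Beta(6, 6)
obs 8: x=1 → posterior Beta(7, 6)
obs 9: x=0 → posterior Beta(7, 7)
obs 10: x=1 → posterior Beta(8, 7)
obs 11: x=0 → posterior Beta(8, 8)
obs 12: x=1 → posterior Beta(9, 8)

8/15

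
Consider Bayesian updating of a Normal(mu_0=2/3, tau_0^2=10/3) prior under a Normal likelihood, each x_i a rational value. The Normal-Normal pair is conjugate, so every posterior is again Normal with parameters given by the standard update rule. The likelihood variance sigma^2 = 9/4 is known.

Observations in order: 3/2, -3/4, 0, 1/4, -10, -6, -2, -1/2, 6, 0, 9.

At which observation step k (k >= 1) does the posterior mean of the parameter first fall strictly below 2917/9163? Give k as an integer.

obs 1: x=3/2 → posterior Normal(78/67, 90/67)
obs 2: x=-3/4 → posterior Normal(48/107, 90/107)
obs 3: x=0 → posterior Normal(16/49, 30/49)
obs 4: x=1/4 → posterior Normal(58/187, 90/187)
obs 5: x=-10 → posterior Normal(-342/227, 90/227)
obs 6: x=-6 → posterior Normal(-194/89, 30/89)
obs 7: x=-2 → posterior Normal(-662/307, 90/307)
obs 8: x=-1/2 → posterior Normal(-682/347, 90/347)
obs 9: x=6 → posterior Normal(-442/387, 10/43)
obs 10: x=0 → posterior Normal(-442/427, 90/427)
obs 11: x=9 → posterior Normal(-82/467, 90/467)

k = 4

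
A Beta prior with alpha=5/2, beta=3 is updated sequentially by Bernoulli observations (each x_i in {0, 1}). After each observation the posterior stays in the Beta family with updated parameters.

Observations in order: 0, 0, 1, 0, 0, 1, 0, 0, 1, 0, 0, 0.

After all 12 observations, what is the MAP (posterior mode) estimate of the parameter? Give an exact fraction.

obs 1: x=0 → posterior Beta(5/2, 4)
obs 2: x=0 → posterior Beta(5/2, 5)
obs 3: x=1 → posterior Beta(7/2, 5)
obs 4: x=0 → posterior Beta(7/2, 6)
obs 5: x=0 → posterior Beta(7/2, 7)
obs 6: x=1 → posterior Beta(9/2, 7)
obs 7: x=0 → posterior Beta(9/2, 8)
obs 8: x=0 → posterior Beta(9/2, 9)
obs 9: x=1 → posterior Beta(11/2, 9)
obs 10: x=0 → posterior Beta(11/2, 10)
obs 11: x=0 → posterior Beta(11/2, 11)
obs 12: x=0 → posterior Beta(11/2, 12)

9/31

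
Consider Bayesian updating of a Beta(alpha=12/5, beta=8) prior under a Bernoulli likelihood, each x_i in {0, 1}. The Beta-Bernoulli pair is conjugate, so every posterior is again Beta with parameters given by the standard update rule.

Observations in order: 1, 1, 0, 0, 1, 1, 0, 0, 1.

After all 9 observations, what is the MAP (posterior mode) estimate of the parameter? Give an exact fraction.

32/87

obs 1: x=1 → posterior Beta(17/5, 8)
obs 2: x=1 → posterior Beta(22/5, 8)
obs 3: x=0 → posterior Beta(22/5, 9)
obs 4: x=0 → posterior Beta(22/5, 10)
obs 5: x=1 → posterior Beta(27/5, 10)
obs 6: x=1 → posterior Beta(32/5, 10)
obs 7: x=0 → posterior Beta(32/5, 11)
obs 8: x=0 → posterior Beta(32/5, 12)
obs 9: x=1 → posterior Beta(37/5, 12)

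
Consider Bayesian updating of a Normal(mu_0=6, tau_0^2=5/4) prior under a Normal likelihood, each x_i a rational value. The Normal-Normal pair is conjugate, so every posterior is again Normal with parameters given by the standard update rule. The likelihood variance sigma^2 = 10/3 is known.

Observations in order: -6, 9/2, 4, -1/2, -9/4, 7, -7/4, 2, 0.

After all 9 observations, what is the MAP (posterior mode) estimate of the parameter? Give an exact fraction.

obs 1: x=-6 → posterior Normal(30/11, 10/11)
obs 2: x=9/2 → posterior Normal(87/28, 5/7)
obs 3: x=4 → posterior Normal(111/34, 10/17)
obs 4: x=-1/2 → posterior Normal(27/10, 1/2)
obs 5: x=-9/4 → posterior Normal(189/92, 10/23)
obs 6: x=7 → posterior Normal(21/8, 5/13)
obs 7: x=-7/4 → posterior Normal(63/29, 10/29)
obs 8: x=2 → posterior Normal(69/32, 5/16)
obs 9: x=0 → posterior Normal(69/35, 2/7)

69/35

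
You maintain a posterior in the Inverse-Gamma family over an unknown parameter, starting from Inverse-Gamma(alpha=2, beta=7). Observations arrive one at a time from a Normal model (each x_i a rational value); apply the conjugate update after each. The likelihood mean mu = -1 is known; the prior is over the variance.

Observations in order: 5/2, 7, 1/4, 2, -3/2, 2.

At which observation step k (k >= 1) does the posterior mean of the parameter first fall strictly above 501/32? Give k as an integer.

obs 1: x=5/2 → posterior Inverse-Gamma(5/2, 105/8)
obs 2: x=7 → posterior Inverse-Gamma(3, 361/8)
obs 3: x=1/4 → posterior Inverse-Gamma(7/2, 1469/32)
obs 4: x=2 → posterior Inverse-Gamma(4, 1613/32)
obs 5: x=-3/2 → posterior Inverse-Gamma(9/2, 1617/32)
obs 6: x=2 → posterior Inverse-Gamma(5, 1761/32)

k = 2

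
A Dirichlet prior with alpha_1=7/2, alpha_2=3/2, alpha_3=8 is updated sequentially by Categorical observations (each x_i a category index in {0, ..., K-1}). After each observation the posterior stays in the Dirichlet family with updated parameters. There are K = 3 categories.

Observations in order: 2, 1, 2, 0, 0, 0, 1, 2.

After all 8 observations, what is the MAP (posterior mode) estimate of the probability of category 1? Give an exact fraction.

5/36

obs 1: x=2 → posterior Dirichlet(7/2, 3/2, 9)
obs 2: x=1 → posterior Dirichlet(7/2, 5/2, 9)
obs 3: x=2 → posterior Dirichlet(7/2, 5/2, 10)
obs 4: x=0 → posterior Dirichlet(9/2, 5/2, 10)
obs 5: x=0 → posterior Dirichlet(11/2, 5/2, 10)
obs 6: x=0 → posterior Dirichlet(13/2, 5/2, 10)
obs 7: x=1 → posterior Dirichlet(13/2, 7/2, 10)
obs 8: x=2 → posterior Dirichlet(13/2, 7/2, 11)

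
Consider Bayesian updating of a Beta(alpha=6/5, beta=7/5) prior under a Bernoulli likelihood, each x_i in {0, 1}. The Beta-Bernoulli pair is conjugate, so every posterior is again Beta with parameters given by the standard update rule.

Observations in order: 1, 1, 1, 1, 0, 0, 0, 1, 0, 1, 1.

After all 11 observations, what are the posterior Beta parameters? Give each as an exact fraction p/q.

obs 1: x=1 → posterior Beta(11/5, 7/5)
obs 2: x=1 → posterior Beta(16/5, 7/5)
obs 3: x=1 → posterior Beta(21/5, 7/5)
obs 4: x=1 → posterior Beta(26/5, 7/5)
obs 5: x=0 → posterior Beta(26/5, 12/5)
obs 6: x=0 → posterior Beta(26/5, 17/5)
obs 7: x=0 → posterior Beta(26/5, 22/5)
obs 8: x=1 → posterior Beta(31/5, 22/5)
obs 9: x=0 → posterior Beta(31/5, 27/5)
obs 10: x=1 → posterior Beta(36/5, 27/5)
obs 11: x=1 → posterior Beta(41/5, 27/5)

alpha=41/5, beta=27/5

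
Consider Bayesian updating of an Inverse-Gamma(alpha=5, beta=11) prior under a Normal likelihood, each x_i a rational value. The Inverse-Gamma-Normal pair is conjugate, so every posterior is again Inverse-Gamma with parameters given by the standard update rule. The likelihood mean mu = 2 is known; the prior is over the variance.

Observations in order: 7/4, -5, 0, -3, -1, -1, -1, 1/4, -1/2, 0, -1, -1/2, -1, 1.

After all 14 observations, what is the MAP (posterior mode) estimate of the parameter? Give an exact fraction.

1325/208

obs 1: x=7/4 → posterior Inverse-Gamma(11/2, 353/32)
obs 2: x=-5 → posterior Inverse-Gamma(6, 1137/32)
obs 3: x=0 → posterior Inverse-Gamma(13/2, 1201/32)
obs 4: x=-3 → posterior Inverse-Gamma(7, 1601/32)
obs 5: x=-1 → posterior Inverse-Gamma(15/2, 1745/32)
obs 6: x=-1 → posterior Inverse-Gamma(8, 1889/32)
obs 7: x=-1 → posterior Inverse-Gamma(17/2, 2033/32)
obs 8: x=1/4 → posterior Inverse-Gamma(9, 1041/16)
obs 9: x=-1/2 → posterior Inverse-Gamma(19/2, 1091/16)
obs 10: x=0 → posterior Inverse-Gamma(10, 1123/16)
obs 11: x=-1 → posterior Inverse-Gamma(21/2, 1195/16)
obs 12: x=-1/2 → posterior Inverse-Gamma(11, 1245/16)
obs 13: x=-1 → posterior Inverse-Gamma(23/2, 1317/16)
obs 14: x=1 → posterior Inverse-Gamma(12, 1325/16)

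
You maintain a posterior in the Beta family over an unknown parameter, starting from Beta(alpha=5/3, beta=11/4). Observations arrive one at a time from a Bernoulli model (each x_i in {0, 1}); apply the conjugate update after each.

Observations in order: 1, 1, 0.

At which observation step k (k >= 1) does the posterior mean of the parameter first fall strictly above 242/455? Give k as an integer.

k = 2

obs 1: x=1 → posterior Beta(8/3, 11/4)
obs 2: x=1 → posterior Beta(11/3, 11/4)
obs 3: x=0 → posterior Beta(11/3, 15/4)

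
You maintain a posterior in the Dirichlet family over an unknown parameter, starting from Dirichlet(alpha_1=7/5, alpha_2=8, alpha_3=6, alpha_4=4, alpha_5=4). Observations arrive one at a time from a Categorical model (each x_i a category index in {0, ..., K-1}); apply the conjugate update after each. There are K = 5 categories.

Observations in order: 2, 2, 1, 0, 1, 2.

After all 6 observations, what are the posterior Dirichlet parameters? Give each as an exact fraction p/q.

alpha_1=12/5, alpha_2=10, alpha_3=9, alpha_4=4, alpha_5=4

obs 1: x=2 → posterior Dirichlet(7/5, 8, 7, 4, 4)
obs 2: x=2 → posterior Dirichlet(7/5, 8, 8, 4, 4)
obs 3: x=1 → posterior Dirichlet(7/5, 9, 8, 4, 4)
obs 4: x=0 → posterior Dirichlet(12/5, 9, 8, 4, 4)
obs 5: x=1 → posterior Dirichlet(12/5, 10, 8, 4, 4)
obs 6: x=2 → posterior Dirichlet(12/5, 10, 9, 4, 4)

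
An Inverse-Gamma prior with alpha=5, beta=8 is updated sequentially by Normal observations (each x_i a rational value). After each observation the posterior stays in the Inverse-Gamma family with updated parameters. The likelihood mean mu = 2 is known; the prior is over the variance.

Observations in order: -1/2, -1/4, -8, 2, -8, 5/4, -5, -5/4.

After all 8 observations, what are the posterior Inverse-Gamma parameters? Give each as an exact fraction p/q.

alpha=9, beta=4599/32

obs 1: x=-1/2 → posterior Inverse-Gamma(11/2, 89/8)
obs 2: x=-1/4 → posterior Inverse-Gamma(6, 437/32)
obs 3: x=-8 → posterior Inverse-Gamma(13/2, 2037/32)
obs 4: x=2 → posterior Inverse-Gamma(7, 2037/32)
obs 5: x=-8 → posterior Inverse-Gamma(15/2, 3637/32)
obs 6: x=5/4 → posterior Inverse-Gamma(8, 1823/16)
obs 7: x=-5 → posterior Inverse-Gamma(17/2, 2215/16)
obs 8: x=-5/4 → posterior Inverse-Gamma(9, 4599/32)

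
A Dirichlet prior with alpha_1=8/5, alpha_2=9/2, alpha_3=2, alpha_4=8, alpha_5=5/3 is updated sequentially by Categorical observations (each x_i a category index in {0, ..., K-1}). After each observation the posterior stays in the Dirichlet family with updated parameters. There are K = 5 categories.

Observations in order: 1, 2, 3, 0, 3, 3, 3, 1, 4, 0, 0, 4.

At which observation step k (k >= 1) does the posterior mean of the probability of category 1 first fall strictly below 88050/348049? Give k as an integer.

obs 1: x=1 → posterior Dirichlet(8/5, 11/2, 2, 8, 5/3)
obs 2: x=2 → posterior Dirichlet(8/5, 11/2, 3, 8, 5/3)
obs 3: x=3 → posterior Dirichlet(8/5, 11/2, 3, 9, 5/3)
obs 4: x=0 → posterior Dirichlet(13/5, 11/2, 3, 9, 5/3)
obs 5: x=3 → posterior Dirichlet(13/5, 11/2, 3, 10, 5/3)
obs 6: x=3 → posterior Dirichlet(13/5, 11/2, 3, 11, 5/3)
obs 7: x=3 → posterior Dirichlet(13/5, 11/2, 3, 12, 5/3)
obs 8: x=1 → posterior Dirichlet(13/5, 13/2, 3, 12, 5/3)
obs 9: x=4 → posterior Dirichlet(13/5, 13/2, 3, 12, 8/3)
obs 10: x=0 → posterior Dirichlet(18/5, 13/2, 3, 12, 8/3)
obs 11: x=0 → posterior Dirichlet(23/5, 13/2, 3, 12, 8/3)
obs 12: x=4 → posterior Dirichlet(23/5, 13/2, 3, 12, 11/3)

k = 4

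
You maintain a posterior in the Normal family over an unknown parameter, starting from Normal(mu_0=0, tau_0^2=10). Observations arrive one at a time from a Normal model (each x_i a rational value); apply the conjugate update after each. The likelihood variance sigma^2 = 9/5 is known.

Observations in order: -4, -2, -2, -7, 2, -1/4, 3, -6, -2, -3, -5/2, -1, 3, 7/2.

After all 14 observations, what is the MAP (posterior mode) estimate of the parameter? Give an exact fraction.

obs 1: x=-4 → posterior Normal(-200/59, 90/59)
obs 2: x=-2 → posterior Normal(-300/109, 90/109)
obs 3: x=-2 → posterior Normal(-400/159, 30/53)
obs 4: x=-7 → posterior Normal(-750/209, 90/209)
obs 5: x=2 → posterior Normal(-650/259, 90/259)
obs 6: x=-1/4 → posterior Normal(-1325/618, 30/103)
obs 7: x=3 → posterior Normal(-1025/718, 90/359)
obs 8: x=-6 → posterior Normal(-1625/818, 90/409)
obs 9: x=-2 → posterior Normal(-1825/918, 10/51)
obs 10: x=-3 → posterior Normal(-2125/1018, 90/509)
obs 11: x=-5/2 → posterior Normal(-2375/1118, 90/559)
obs 12: x=-1 → posterior Normal(-825/406, 30/203)
obs 13: x=3 → posterior Normal(-2175/1318, 90/659)
obs 14: x=7/2 → posterior Normal(-1825/1418, 90/709)

-1825/1418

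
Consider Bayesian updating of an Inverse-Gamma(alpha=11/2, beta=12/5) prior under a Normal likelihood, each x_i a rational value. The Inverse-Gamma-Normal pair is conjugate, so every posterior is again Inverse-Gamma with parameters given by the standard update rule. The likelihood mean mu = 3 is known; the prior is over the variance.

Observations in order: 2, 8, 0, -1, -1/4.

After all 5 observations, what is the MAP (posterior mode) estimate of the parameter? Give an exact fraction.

obs 1: x=2 → posterior Inverse-Gamma(6, 29/10)
obs 2: x=8 → posterior Inverse-Gamma(13/2, 77/5)
obs 3: x=0 → posterior Inverse-Gamma(7, 199/10)
obs 4: x=-1 → posterior Inverse-Gamma(15/2, 279/10)
obs 5: x=-1/4 → posterior Inverse-Gamma(8, 5309/160)

5309/1440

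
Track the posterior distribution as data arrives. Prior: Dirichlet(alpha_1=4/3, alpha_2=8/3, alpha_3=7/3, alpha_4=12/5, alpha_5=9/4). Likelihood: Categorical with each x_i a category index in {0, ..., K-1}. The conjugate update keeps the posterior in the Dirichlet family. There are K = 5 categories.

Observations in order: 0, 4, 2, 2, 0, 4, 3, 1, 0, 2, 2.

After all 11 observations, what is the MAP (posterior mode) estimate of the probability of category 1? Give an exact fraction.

obs 1: x=0 → posterior Dirichlet(7/3, 8/3, 7/3, 12/5, 9/4)
obs 2: x=4 → posterior Dirichlet(7/3, 8/3, 7/3, 12/5, 13/4)
obs 3: x=2 → posterior Dirichlet(7/3, 8/3, 10/3, 12/5, 13/4)
obs 4: x=2 → posterior Dirichlet(7/3, 8/3, 13/3, 12/5, 13/4)
obs 5: x=0 → posterior Dirichlet(10/3, 8/3, 13/3, 12/5, 13/4)
obs 6: x=4 → posterior Dirichlet(10/3, 8/3, 13/3, 12/5, 17/4)
obs 7: x=3 → posterior Dirichlet(10/3, 8/3, 13/3, 17/5, 17/4)
obs 8: x=1 → posterior Dirichlet(10/3, 11/3, 13/3, 17/5, 17/4)
obs 9: x=0 → posterior Dirichlet(13/3, 11/3, 13/3, 17/5, 17/4)
obs 10: x=2 → posterior Dirichlet(13/3, 11/3, 16/3, 17/5, 17/4)
obs 11: x=2 → posterior Dirichlet(13/3, 11/3, 19/3, 17/5, 17/4)

160/1019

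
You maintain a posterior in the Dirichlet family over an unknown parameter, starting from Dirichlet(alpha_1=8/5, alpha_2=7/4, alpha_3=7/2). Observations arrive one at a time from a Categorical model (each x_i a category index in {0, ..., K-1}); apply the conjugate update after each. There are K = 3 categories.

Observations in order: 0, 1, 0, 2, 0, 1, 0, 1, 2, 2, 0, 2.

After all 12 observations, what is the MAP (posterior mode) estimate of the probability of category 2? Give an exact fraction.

obs 1: x=0 → posterior Dirichlet(13/5, 7/4, 7/2)
obs 2: x=1 → posterior Dirichlet(13/5, 11/4, 7/2)
obs 3: x=0 → posterior Dirichlet(18/5, 11/4, 7/2)
obs 4: x=2 → posterior Dirichlet(18/5, 11/4, 9/2)
obs 5: x=0 → posterior Dirichlet(23/5, 11/4, 9/2)
obs 6: x=1 → posterior Dirichlet(23/5, 15/4, 9/2)
obs 7: x=0 → posterior Dirichlet(28/5, 15/4, 9/2)
obs 8: x=1 → posterior Dirichlet(28/5, 19/4, 9/2)
obs 9: x=2 → posterior Dirichlet(28/5, 19/4, 11/2)
obs 10: x=2 → posterior Dirichlet(28/5, 19/4, 13/2)
obs 11: x=0 → posterior Dirichlet(33/5, 19/4, 13/2)
obs 12: x=2 → posterior Dirichlet(33/5, 19/4, 15/2)

130/317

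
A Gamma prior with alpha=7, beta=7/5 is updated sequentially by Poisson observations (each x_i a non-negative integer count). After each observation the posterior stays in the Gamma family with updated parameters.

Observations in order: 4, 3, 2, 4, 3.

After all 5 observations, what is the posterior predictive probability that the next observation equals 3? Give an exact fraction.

11942282774630103545620141557206220800000/59325966985223687799599734398071581327609

obs 1: x=4 → posterior Gamma(11, 12/5)
obs 2: x=3 → posterior Gamma(14, 17/5)
obs 3: x=2 → posterior Gamma(16, 22/5)
obs 4: x=4 → posterior Gamma(20, 27/5)
obs 5: x=3 → posterior Gamma(23, 32/5)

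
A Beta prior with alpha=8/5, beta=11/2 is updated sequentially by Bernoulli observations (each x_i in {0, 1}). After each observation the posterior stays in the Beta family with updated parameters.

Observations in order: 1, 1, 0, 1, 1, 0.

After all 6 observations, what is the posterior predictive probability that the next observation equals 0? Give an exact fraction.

75/131

obs 1: x=1 → posterior Beta(13/5, 11/2)
obs 2: x=1 → posterior Beta(18/5, 11/2)
obs 3: x=0 → posterior Beta(18/5, 13/2)
obs 4: x=1 → posterior Beta(23/5, 13/2)
obs 5: x=1 → posterior Beta(28/5, 13/2)
obs 6: x=0 → posterior Beta(28/5, 15/2)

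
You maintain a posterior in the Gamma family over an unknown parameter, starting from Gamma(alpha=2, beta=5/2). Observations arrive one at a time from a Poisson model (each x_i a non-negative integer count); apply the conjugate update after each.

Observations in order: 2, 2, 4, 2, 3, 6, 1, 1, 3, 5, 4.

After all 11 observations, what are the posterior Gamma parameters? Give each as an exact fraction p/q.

alpha=35, beta=27/2

obs 1: x=2 → posterior Gamma(4, 7/2)
obs 2: x=2 → posterior Gamma(6, 9/2)
obs 3: x=4 → posterior Gamma(10, 11/2)
obs 4: x=2 → posterior Gamma(12, 13/2)
obs 5: x=3 → posterior Gamma(15, 15/2)
obs 6: x=6 → posterior Gamma(21, 17/2)
obs 7: x=1 → posterior Gamma(22, 19/2)
obs 8: x=1 → posterior Gamma(23, 21/2)
obs 9: x=3 → posterior Gamma(26, 23/2)
obs 10: x=5 → posterior Gamma(31, 25/2)
obs 11: x=4 → posterior Gamma(35, 27/2)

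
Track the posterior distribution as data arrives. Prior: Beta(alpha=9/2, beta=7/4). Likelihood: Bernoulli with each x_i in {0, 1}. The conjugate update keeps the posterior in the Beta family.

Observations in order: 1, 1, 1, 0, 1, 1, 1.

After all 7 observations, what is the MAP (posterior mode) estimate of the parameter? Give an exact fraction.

obs 1: x=1 → posterior Beta(11/2, 7/4)
obs 2: x=1 → posterior Beta(13/2, 7/4)
obs 3: x=1 → posterior Beta(15/2, 7/4)
obs 4: x=0 → posterior Beta(15/2, 11/4)
obs 5: x=1 → posterior Beta(17/2, 11/4)
obs 6: x=1 → posterior Beta(19/2, 11/4)
obs 7: x=1 → posterior Beta(21/2, 11/4)

38/45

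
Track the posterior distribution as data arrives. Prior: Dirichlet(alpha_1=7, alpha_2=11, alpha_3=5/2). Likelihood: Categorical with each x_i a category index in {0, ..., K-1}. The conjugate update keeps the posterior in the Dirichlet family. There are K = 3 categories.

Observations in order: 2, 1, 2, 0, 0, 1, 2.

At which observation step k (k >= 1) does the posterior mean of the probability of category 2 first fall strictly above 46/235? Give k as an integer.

k = 7

obs 1: x=2 → posterior Dirichlet(7, 11, 7/2)
obs 2: x=1 → posterior Dirichlet(7, 12, 7/2)
obs 3: x=2 → posterior Dirichlet(7, 12, 9/2)
obs 4: x=0 → posterior Dirichlet(8, 12, 9/2)
obs 5: x=0 → posterior Dirichlet(9, 12, 9/2)
obs 6: x=1 → posterior Dirichlet(9, 13, 9/2)
obs 7: x=2 → posterior Dirichlet(9, 13, 11/2)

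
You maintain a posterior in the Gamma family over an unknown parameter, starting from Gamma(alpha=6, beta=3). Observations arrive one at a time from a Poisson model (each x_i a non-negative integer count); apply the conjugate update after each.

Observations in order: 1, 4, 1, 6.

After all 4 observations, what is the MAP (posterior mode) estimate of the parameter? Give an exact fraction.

17/7

obs 1: x=1 → posterior Gamma(7, 4)
obs 2: x=4 → posterior Gamma(11, 5)
obs 3: x=1 → posterior Gamma(12, 6)
obs 4: x=6 → posterior Gamma(18, 7)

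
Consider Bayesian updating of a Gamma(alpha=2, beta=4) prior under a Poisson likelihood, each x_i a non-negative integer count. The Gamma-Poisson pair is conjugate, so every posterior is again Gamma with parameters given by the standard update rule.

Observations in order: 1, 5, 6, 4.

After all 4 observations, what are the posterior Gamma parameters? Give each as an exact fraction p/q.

obs 1: x=1 → posterior Gamma(3, 5)
obs 2: x=5 → posterior Gamma(8, 6)
obs 3: x=6 → posterior Gamma(14, 7)
obs 4: x=4 → posterior Gamma(18, 8)

alpha=18, beta=8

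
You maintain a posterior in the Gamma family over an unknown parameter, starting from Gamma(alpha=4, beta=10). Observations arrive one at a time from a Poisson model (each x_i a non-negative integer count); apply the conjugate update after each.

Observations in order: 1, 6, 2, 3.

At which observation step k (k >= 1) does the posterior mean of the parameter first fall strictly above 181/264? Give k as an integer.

obs 1: x=1 → posterior Gamma(5, 11)
obs 2: x=6 → posterior Gamma(11, 12)
obs 3: x=2 → posterior Gamma(13, 13)
obs 4: x=3 → posterior Gamma(16, 14)

k = 2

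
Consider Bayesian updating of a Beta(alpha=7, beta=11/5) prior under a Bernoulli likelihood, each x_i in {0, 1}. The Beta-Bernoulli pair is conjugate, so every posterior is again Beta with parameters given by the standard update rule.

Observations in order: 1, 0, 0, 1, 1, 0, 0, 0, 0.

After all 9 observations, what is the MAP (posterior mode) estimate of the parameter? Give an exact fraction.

obs 1: x=1 → posterior Beta(8, 11/5)
obs 2: x=0 → posterior Beta(8, 16/5)
obs 3: x=0 → posterior Beta(8, 21/5)
obs 4: x=1 → posterior Beta(9, 21/5)
obs 5: x=1 → posterior Beta(10, 21/5)
obs 6: x=0 → posterior Beta(10, 26/5)
obs 7: x=0 → posterior Beta(10, 31/5)
obs 8: x=0 → posterior Beta(10, 36/5)
obs 9: x=0 → posterior Beta(10, 41/5)

5/9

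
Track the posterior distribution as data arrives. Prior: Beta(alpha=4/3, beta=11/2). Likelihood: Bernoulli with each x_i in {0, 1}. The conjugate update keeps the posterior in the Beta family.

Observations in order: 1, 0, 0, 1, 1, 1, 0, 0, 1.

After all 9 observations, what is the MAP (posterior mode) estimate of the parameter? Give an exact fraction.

32/83

obs 1: x=1 → posterior Beta(7/3, 11/2)
obs 2: x=0 → posterior Beta(7/3, 13/2)
obs 3: x=0 → posterior Beta(7/3, 15/2)
obs 4: x=1 → posterior Beta(10/3, 15/2)
obs 5: x=1 → posterior Beta(13/3, 15/2)
obs 6: x=1 → posterior Beta(16/3, 15/2)
obs 7: x=0 → posterior Beta(16/3, 17/2)
obs 8: x=0 → posterior Beta(16/3, 19/2)
obs 9: x=1 → posterior Beta(19/3, 19/2)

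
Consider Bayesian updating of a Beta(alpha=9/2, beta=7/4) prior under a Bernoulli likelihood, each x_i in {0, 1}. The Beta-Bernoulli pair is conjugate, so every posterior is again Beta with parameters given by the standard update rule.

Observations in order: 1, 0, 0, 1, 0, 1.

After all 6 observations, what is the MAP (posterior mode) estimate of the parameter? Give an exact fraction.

26/41

obs 1: x=1 → posterior Beta(11/2, 7/4)
obs 2: x=0 → posterior Beta(11/2, 11/4)
obs 3: x=0 → posterior Beta(11/2, 15/4)
obs 4: x=1 → posterior Beta(13/2, 15/4)
obs 5: x=0 → posterior Beta(13/2, 19/4)
obs 6: x=1 → posterior Beta(15/2, 19/4)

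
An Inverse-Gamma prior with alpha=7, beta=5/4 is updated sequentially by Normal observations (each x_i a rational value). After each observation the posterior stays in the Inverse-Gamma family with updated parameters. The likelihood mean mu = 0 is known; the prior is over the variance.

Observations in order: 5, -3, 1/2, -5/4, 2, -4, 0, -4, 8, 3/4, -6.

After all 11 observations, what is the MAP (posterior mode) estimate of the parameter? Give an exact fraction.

1399/216

obs 1: x=5 → posterior Inverse-Gamma(15/2, 55/4)
obs 2: x=-3 → posterior Inverse-Gamma(8, 73/4)
obs 3: x=1/2 → posterior Inverse-Gamma(17/2, 147/8)
obs 4: x=-5/4 → posterior Inverse-Gamma(9, 613/32)
obs 5: x=2 → posterior Inverse-Gamma(19/2, 677/32)
obs 6: x=-4 → posterior Inverse-Gamma(10, 933/32)
obs 7: x=0 → posterior Inverse-Gamma(21/2, 933/32)
obs 8: x=-4 → posterior Inverse-Gamma(11, 1189/32)
obs 9: x=8 → posterior Inverse-Gamma(23/2, 2213/32)
obs 10: x=3/4 → posterior Inverse-Gamma(12, 1111/16)
obs 11: x=-6 → posterior Inverse-Gamma(25/2, 1399/16)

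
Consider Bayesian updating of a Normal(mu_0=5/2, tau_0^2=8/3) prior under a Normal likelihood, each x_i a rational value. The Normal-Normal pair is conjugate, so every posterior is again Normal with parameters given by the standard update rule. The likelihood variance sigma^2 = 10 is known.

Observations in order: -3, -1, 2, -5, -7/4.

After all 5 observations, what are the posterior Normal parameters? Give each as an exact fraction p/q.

mu_0=1/14, tau_0^2=8/7

obs 1: x=-3 → posterior Normal(51/38, 40/19)
obs 2: x=-1 → posterior Normal(43/46, 40/23)
obs 3: x=2 → posterior Normal(59/54, 40/27)
obs 4: x=-5 → posterior Normal(19/62, 40/31)
obs 5: x=-7/4 → posterior Normal(1/14, 8/7)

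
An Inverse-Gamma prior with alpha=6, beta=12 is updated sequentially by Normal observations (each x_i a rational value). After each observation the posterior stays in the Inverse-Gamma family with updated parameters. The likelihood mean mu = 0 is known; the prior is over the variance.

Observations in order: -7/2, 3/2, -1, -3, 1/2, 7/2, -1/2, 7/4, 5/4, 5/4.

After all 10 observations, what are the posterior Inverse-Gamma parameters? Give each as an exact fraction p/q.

obs 1: x=-7/2 → posterior Inverse-Gamma(13/2, 145/8)
obs 2: x=3/2 → posterior Inverse-Gamma(7, 77/4)
obs 3: x=-1 → posterior Inverse-Gamma(15/2, 79/4)
obs 4: x=-3 → posterior Inverse-Gamma(8, 97/4)
obs 5: x=1/2 → posterior Inverse-Gamma(17/2, 195/8)
obs 6: x=7/2 → posterior Inverse-Gamma(9, 61/2)
obs 7: x=-1/2 → posterior Inverse-Gamma(19/2, 245/8)
obs 8: x=7/4 → posterior Inverse-Gamma(10, 1029/32)
obs 9: x=5/4 → posterior Inverse-Gamma(21/2, 527/16)
obs 10: x=5/4 → posterior Inverse-Gamma(11, 1079/32)

alpha=11, beta=1079/32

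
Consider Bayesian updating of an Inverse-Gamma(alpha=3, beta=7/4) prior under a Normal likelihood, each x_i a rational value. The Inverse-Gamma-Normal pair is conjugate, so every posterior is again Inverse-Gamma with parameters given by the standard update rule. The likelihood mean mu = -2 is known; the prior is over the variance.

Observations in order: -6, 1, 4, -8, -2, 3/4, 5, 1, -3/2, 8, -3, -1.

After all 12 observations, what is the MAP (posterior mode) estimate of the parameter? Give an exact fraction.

obs 1: x=-6 → posterior Inverse-Gamma(7/2, 39/4)
obs 2: x=1 → posterior Inverse-Gamma(4, 57/4)
obs 3: x=4 → posterior Inverse-Gamma(9/2, 129/4)
obs 4: x=-8 → posterior Inverse-Gamma(5, 201/4)
obs 5: x=-2 → posterior Inverse-Gamma(11/2, 201/4)
obs 6: x=3/4 → posterior Inverse-Gamma(6, 1729/32)
obs 7: x=5 → posterior Inverse-Gamma(13/2, 2513/32)
obs 8: x=1 → posterior Inverse-Gamma(7, 2657/32)
obs 9: x=-3/2 → posterior Inverse-Gamma(15/2, 2661/32)
obs 10: x=8 → posterior Inverse-Gamma(8, 4261/32)
obs 11: x=-3 → posterior Inverse-Gamma(17/2, 4277/32)
obs 12: x=-1 → posterior Inverse-Gamma(9, 4293/32)

4293/320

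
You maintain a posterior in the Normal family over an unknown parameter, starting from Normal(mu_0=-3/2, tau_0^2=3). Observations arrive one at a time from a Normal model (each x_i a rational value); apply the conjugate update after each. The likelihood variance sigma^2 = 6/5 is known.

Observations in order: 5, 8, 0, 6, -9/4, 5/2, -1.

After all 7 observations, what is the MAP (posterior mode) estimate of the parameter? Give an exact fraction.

obs 1: x=5 → posterior Normal(22/7, 6/7)
obs 2: x=8 → posterior Normal(31/6, 1/2)
obs 3: x=0 → posterior Normal(62/17, 6/17)
obs 4: x=6 → posterior Normal(46/11, 3/11)
obs 5: x=-9/4 → posterior Normal(323/108, 2/9)
obs 6: x=5/2 → posterior Normal(373/128, 3/16)
obs 7: x=-1 → posterior Normal(353/148, 6/37)

353/148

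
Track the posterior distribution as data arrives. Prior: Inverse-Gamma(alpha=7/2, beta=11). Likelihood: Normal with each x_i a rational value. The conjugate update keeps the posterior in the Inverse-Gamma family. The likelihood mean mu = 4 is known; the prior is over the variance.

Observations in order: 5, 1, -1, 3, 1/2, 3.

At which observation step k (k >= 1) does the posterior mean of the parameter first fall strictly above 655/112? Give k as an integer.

obs 1: x=5 → posterior Inverse-Gamma(4, 23/2)
obs 2: x=1 → posterior Inverse-Gamma(9/2, 16)
obs 3: x=-1 → posterior Inverse-Gamma(5, 57/2)
obs 4: x=3 → posterior Inverse-Gamma(11/2, 29)
obs 5: x=1/2 → posterior Inverse-Gamma(6, 281/8)
obs 6: x=3 → posterior Inverse-Gamma(13/2, 285/8)

k = 3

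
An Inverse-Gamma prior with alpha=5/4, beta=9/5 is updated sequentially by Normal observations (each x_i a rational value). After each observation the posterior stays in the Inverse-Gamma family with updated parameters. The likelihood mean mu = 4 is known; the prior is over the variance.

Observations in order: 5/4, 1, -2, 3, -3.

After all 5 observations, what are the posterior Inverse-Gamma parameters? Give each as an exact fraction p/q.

obs 1: x=5/4 → posterior Inverse-Gamma(7/4, 893/160)
obs 2: x=1 → posterior Inverse-Gamma(9/4, 1613/160)
obs 3: x=-2 → posterior Inverse-Gamma(11/4, 4493/160)
obs 4: x=3 → posterior Inverse-Gamma(13/4, 4573/160)
obs 5: x=-3 → posterior Inverse-Gamma(15/4, 8493/160)

alpha=15/4, beta=8493/160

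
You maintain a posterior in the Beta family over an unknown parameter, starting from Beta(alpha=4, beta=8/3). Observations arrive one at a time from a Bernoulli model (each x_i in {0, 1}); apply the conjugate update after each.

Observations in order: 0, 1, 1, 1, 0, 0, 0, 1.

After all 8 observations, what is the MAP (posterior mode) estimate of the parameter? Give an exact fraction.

21/38

obs 1: x=0 → posterior Beta(4, 11/3)
obs 2: x=1 → posterior Beta(5, 11/3)
obs 3: x=1 → posterior Beta(6, 11/3)
obs 4: x=1 → posterior Beta(7, 11/3)
obs 5: x=0 → posterior Beta(7, 14/3)
obs 6: x=0 → posterior Beta(7, 17/3)
obs 7: x=0 → posterior Beta(7, 20/3)
obs 8: x=1 → posterior Beta(8, 20/3)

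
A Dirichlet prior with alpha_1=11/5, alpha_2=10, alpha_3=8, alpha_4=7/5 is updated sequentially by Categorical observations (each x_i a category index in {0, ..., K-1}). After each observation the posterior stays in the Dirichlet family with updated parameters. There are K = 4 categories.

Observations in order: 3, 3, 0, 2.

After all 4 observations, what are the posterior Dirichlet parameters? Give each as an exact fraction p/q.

alpha_1=16/5, alpha_2=10, alpha_3=9, alpha_4=17/5

obs 1: x=3 → posterior Dirichlet(11/5, 10, 8, 12/5)
obs 2: x=3 → posterior Dirichlet(11/5, 10, 8, 17/5)
obs 3: x=0 → posterior Dirichlet(16/5, 10, 8, 17/5)
obs 4: x=2 → posterior Dirichlet(16/5, 10, 9, 17/5)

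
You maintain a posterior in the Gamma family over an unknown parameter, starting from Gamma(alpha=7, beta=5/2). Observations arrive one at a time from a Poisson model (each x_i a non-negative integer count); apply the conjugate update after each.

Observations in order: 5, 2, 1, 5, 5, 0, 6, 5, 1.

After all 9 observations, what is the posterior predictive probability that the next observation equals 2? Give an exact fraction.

obs 1: x=5 → posterior Gamma(12, 7/2)
obs 2: x=2 → posterior Gamma(14, 9/2)
obs 3: x=1 → posterior Gamma(15, 11/2)
obs 4: x=5 → posterior Gamma(20, 13/2)
obs 5: x=5 → posterior Gamma(25, 15/2)
obs 6: x=0 → posterior Gamma(25, 17/2)
obs 7: x=6 → posterior Gamma(31, 19/2)
obs 8: x=5 → posterior Gamma(36, 21/2)
obs 9: x=1 → posterior Gamma(37, 23/2)

680683540300440448102744138244008311709954695152748836/3308722450212110699485634768279851414263248443603515625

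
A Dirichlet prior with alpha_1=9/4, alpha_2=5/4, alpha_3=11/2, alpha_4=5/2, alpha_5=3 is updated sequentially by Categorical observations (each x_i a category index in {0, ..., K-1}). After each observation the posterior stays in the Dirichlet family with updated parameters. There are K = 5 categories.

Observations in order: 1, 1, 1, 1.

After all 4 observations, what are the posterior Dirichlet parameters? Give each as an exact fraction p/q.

obs 1: x=1 → posterior Dirichlet(9/4, 9/4, 11/2, 5/2, 3)
obs 2: x=1 → posterior Dirichlet(9/4, 13/4, 11/2, 5/2, 3)
obs 3: x=1 → posterior Dirichlet(9/4, 17/4, 11/2, 5/2, 3)
obs 4: x=1 → posterior Dirichlet(9/4, 21/4, 11/2, 5/2, 3)

alpha_1=9/4, alpha_2=21/4, alpha_3=11/2, alpha_4=5/2, alpha_5=3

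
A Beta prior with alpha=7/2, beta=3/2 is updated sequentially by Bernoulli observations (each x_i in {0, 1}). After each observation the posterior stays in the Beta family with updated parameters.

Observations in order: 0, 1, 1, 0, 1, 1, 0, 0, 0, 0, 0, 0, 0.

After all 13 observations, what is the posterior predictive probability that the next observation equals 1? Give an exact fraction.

5/12

obs 1: x=0 → posterior Beta(7/2, 5/2)
obs 2: x=1 → posterior Beta(9/2, 5/2)
obs 3: x=1 → posterior Beta(11/2, 5/2)
obs 4: x=0 → posterior Beta(11/2, 7/2)
obs 5: x=1 → posterior Beta(13/2, 7/2)
obs 6: x=1 → posterior Beta(15/2, 7/2)
obs 7: x=0 → posterior Beta(15/2, 9/2)
obs 8: x=0 → posterior Beta(15/2, 11/2)
obs 9: x=0 → posterior Beta(15/2, 13/2)
obs 10: x=0 → posterior Beta(15/2, 15/2)
obs 11: x=0 → posterior Beta(15/2, 17/2)
obs 12: x=0 → posterior Beta(15/2, 19/2)
obs 13: x=0 → posterior Beta(15/2, 21/2)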